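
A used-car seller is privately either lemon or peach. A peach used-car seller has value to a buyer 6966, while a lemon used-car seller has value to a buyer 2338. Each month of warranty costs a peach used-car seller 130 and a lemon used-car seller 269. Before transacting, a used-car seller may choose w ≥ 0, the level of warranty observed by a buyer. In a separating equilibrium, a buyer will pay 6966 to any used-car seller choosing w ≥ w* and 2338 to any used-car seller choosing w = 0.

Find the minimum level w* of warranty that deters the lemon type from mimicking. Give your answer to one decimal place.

17.2

A lemon used-car seller choosing w = 0 receives 2338.
Imitating at w* instead would pay 6966 at cost 269·w*, netting 6966 − 269·w*.
Indifference: 2338 = 6966 − 269·w*, so w* = (6966 − 2338) / 269 ≈ 17.2.
This is the lemon type's binding incentive-compatibility constraint; any w ≥ 17.2 sustains separation on that side.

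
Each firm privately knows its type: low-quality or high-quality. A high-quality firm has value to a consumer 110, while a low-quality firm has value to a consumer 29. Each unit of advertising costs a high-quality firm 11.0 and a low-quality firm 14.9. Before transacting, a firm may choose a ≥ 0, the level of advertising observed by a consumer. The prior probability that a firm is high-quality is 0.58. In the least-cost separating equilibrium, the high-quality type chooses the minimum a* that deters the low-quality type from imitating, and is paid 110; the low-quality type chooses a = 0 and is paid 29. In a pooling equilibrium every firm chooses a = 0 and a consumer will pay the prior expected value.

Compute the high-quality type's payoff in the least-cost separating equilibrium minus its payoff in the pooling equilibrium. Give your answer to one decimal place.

Least-cost separating signal: a* solves 29 = 110 − 14.9·a*, so a* = (110 − 29)/14.9 ≈ 5.4362.
High-quality type's separating payoff: 110 − 11.0 × a* = 110 − 11.0 × (110 − 29)/14.9 = 110 − 891/14.9 ≈ 50.201.
Pooling payoff: 0.58 × 110 + 0.42 × 29 = 75.98.
Difference: 50.201 − 75.98 = -25.779, i.e. -25.8 to one decimal place.
The high-quality type would prefer the pooling outcome.

-25.8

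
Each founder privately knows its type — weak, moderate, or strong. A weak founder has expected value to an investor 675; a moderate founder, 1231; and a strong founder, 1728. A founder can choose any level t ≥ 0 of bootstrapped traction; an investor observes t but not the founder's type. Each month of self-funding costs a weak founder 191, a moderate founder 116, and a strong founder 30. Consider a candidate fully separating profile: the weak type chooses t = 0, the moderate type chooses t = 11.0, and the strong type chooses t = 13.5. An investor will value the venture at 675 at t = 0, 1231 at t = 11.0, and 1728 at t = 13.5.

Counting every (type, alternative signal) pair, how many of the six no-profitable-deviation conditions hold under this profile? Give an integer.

Moderate (own payoff 1231 − 116×11.0 = -45): to t=0 gives 675 → profitable ✗; to t=13.5 gives 1728 − 116×13.5 = 162 → profitable ✗.
Strong (own payoff 1728 − 30×13.5 = 1323): to t=0 gives 675 → no gain ✓; to t=11.0 gives 1231 − 30×11.0 = 901 → no gain ✓.
Weak (own payoff 675): to t=11.0 gives 1231 − 191×11.0 = -870 → no gain ✓; to t=13.5 gives 1728 − 191×13.5 = -850.5 → no gain ✓.
4 of the 6 constraints hold; not an equilibrium.

4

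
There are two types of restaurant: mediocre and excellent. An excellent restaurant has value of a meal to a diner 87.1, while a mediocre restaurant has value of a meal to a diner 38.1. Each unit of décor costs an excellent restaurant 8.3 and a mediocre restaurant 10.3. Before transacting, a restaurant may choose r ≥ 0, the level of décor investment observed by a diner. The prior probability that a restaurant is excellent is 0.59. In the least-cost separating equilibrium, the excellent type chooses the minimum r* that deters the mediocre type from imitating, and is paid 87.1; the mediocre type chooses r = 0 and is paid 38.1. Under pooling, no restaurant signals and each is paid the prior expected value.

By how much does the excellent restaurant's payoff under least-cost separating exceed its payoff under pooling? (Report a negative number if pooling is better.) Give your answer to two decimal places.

-19.40

Least-cost separating signal: r* solves 38.1 = 87.1 − 10.3·r*, so r* = (87.1 − 38.1)/10.3 ≈ 4.7573.
Excellent type's separating payoff: 87.1 − 8.3 × r* = 87.1 − 8.3 × (87.1 − 38.1)/10.3 = 87.1 − 406.7/10.3 ≈ 47.6146.
Pooling payoff: 0.59 × 87.1 + 0.41 × 38.1 = 67.01.
Difference: 47.6146 − 67.01 = -19.3954, i.e. -19.40 to two decimal places.
The excellent type would prefer the pooling outcome.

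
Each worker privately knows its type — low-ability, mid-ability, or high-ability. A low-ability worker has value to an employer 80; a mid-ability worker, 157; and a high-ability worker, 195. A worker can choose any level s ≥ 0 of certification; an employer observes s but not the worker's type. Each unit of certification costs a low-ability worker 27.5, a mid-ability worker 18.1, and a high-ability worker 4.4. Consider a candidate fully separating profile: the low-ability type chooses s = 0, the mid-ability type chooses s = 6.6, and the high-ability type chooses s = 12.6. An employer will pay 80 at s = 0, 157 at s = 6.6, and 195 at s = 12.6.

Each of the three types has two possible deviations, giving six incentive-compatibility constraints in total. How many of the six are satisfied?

5

Mid-ability (own payoff 157 − 18.1×6.6 = 37.54): to s=0 gives 80 → profitable ✗; to s=12.6 gives 195 − 18.1×12.6 = -33.06 → no gain ✓.
High-ability (own payoff 195 − 4.4×12.6 = 139.56): to s=0 gives 80 → no gain ✓; to s=6.6 gives 157 − 4.4×6.6 = 127.96 → no gain ✓.
Low-ability (own payoff 80): to s=6.6 gives 157 − 27.5×6.6 = -24.5 → no gain ✓; to s=12.6 gives 195 − 27.5×12.6 = -151.5 → no gain ✓.
5 of the 6 constraints hold; not an equilibrium.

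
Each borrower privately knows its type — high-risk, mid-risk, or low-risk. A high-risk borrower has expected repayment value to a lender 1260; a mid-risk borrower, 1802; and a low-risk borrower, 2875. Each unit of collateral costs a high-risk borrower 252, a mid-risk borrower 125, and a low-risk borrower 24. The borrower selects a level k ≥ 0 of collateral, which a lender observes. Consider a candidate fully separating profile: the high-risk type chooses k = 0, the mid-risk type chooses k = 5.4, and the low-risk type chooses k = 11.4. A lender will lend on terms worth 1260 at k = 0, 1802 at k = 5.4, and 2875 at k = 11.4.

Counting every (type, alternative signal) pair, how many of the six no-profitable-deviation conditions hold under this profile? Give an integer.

4

Low-risk (own payoff 2875 − 24×11.4 = 2601.4): to k=0 gives 1260 → no gain ✓; to k=5.4 gives 1802 − 24×5.4 = 1672.4 → no gain ✓.
Mid-risk (own payoff 1802 − 125×5.4 = 1127): to k=0 gives 1260 → profitable ✗; to k=11.4 gives 2875 − 125×11.4 = 1450 → profitable ✗.
High-risk (own payoff 1260): to k=5.4 gives 1802 − 252×5.4 = 441.2 → no gain ✓; to k=11.4 gives 2875 − 252×11.4 = 2.2 → no gain ✓.
4 of the 6 constraints hold; not an equilibrium.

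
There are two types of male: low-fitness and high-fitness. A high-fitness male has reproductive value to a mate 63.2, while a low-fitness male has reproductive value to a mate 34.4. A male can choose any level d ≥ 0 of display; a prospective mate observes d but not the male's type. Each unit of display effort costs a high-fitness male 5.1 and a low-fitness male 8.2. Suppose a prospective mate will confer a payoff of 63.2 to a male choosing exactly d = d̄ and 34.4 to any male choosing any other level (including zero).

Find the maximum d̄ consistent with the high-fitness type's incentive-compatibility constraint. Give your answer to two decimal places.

Choosing d̄ yields the high-fitness type 63.2 − 5.1·d̄; choosing zero yields 34.4.
The high-fitness type is indifferent at 63.2 − 5.1·d̄ = 34.4, i.e. d̄ = (63.2 − 34.4) / 5.1 ≈ 5.65.
For any d̄ above 5.65 the high-fitness type would rather pool at zero, so separation collapses.

5.65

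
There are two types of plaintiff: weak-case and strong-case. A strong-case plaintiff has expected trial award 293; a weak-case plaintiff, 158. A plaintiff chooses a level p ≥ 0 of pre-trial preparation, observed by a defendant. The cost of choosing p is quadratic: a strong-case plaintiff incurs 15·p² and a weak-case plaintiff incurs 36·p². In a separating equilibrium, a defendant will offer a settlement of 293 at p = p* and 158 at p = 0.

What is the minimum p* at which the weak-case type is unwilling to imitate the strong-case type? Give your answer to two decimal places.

The weak-case type at p = 0 receives 158; imitating at p* yields 293 − 36·p*².
Indifference: 158 = 293 − 36·p*², so p*² = (293 − 158) / 36 = 3.75.
p* = √3.75 ≈ 1.94.

1.94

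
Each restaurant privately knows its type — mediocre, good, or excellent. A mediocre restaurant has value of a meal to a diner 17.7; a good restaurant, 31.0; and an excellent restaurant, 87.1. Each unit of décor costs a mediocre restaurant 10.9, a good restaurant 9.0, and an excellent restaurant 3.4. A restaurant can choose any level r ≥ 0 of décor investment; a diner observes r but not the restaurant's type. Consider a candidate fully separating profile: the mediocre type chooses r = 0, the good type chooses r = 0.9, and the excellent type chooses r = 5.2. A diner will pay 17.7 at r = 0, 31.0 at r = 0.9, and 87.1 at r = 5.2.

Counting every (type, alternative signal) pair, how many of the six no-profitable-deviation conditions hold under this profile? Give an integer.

Excellent (own payoff 87.1 − 3.4×5.2 = 69.42): to r=0 gives 17.7 → no gain ✓; to r=0.9 gives 31.0 − 3.4×0.9 = 27.94 → no gain ✓.
Mediocre (own payoff 17.7): to r=0.9 gives 31.0 − 10.9×0.9 = 21.19 → profitable ✗; to r=5.2 gives 87.1 − 10.9×5.2 = 30.42 → profitable ✗.
Good (own payoff 31.0 − 9.0×0.9 = 22.9): to r=0 gives 17.7 → no gain ✓; to r=5.2 gives 87.1 − 9.0×5.2 = 40.3 → profitable ✗.
3 of the 6 constraints hold; not an equilibrium.

3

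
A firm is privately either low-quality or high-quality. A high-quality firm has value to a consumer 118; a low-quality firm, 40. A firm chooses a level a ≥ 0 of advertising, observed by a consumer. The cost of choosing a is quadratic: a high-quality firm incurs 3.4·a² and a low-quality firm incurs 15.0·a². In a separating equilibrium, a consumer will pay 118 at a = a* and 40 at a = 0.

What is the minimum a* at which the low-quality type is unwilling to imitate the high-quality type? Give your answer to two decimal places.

The low-quality type at a = 0 receives 40; imitating at a* yields 118 − 15.0·a*².
Indifference: 40 = 118 − 15.0·a*², so a*² = (118 − 40) / 15.0 = 5.2.
a* = √5.2 ≈ 2.28.

2.28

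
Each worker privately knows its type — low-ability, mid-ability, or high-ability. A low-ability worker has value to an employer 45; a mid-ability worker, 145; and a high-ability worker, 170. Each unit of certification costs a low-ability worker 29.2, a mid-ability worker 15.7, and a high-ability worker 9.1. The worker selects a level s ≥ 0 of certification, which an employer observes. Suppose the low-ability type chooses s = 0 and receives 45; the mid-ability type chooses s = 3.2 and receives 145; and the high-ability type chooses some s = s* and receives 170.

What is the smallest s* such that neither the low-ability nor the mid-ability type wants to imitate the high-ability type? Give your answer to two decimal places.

4.79

Low-ability type (on-path payoff 45) won't mimic when 45 ≥ 170 − 29.2·s*, i.e. s* ≥ 4.28.
Mid-ability type (on-path payoff 145 − 15.7×3.2 = 94.76) won't mimic when 94.76 ≥ 170 − 15.7·s*, i.e. s* ≥ 4.79.
Both must hold, so s* = max(4.28, 4.79) = 4.79. The mid-ability type's constraint binds.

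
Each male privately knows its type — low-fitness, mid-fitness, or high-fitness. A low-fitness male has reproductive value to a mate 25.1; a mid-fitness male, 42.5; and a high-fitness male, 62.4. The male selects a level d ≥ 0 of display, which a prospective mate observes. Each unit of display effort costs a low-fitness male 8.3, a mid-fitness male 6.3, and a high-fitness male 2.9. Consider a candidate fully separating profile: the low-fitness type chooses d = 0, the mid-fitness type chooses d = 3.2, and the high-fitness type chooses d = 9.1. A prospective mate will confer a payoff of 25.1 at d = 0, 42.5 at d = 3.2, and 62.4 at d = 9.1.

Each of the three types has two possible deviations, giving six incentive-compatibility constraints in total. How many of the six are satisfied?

High-fitness (own payoff 62.4 − 2.9×9.1 = 36.01): to d=0 gives 25.1 → no gain ✓; to d=3.2 gives 42.5 − 2.9×3.2 = 33.22 → no gain ✓.
Low-fitness (own payoff 25.1): to d=3.2 gives 42.5 − 8.3×3.2 = 15.94 → no gain ✓; to d=9.1 gives 62.4 − 8.3×9.1 = -13.13 → no gain ✓.
Mid-fitness (own payoff 42.5 − 6.3×3.2 = 22.34): to d=0 gives 25.1 → profitable ✗; to d=9.1 gives 62.4 − 6.3×9.1 = 5.07 → no gain ✓.
5 of the 6 constraints hold; not an equilibrium.

5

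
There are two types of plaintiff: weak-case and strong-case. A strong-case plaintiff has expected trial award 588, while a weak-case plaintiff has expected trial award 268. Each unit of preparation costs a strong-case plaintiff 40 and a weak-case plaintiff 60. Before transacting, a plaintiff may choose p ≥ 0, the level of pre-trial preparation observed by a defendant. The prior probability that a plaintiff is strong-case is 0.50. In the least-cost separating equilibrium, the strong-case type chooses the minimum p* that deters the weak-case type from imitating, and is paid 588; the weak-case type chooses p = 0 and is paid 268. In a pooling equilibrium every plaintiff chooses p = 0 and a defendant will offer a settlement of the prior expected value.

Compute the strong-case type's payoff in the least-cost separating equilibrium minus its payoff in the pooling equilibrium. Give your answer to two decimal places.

Least-cost separating signal: p* solves 268 = 588 − 60·p*, so p* = (588 − 268)/60 ≈ 5.3333.
Strong-case type's separating payoff: 588 − 40 × p* = 588 − 40 × (588 − 268)/60 = 588 − 12800/60 ≈ 374.6667.
Pooling payoff: 0.50 × 588 + 0.50 × 268 = 428.
Difference: 374.6667 − 428 = -53.3333, i.e. -53.33 to two decimal places.
The strong-case type would prefer the pooling outcome.

-53.33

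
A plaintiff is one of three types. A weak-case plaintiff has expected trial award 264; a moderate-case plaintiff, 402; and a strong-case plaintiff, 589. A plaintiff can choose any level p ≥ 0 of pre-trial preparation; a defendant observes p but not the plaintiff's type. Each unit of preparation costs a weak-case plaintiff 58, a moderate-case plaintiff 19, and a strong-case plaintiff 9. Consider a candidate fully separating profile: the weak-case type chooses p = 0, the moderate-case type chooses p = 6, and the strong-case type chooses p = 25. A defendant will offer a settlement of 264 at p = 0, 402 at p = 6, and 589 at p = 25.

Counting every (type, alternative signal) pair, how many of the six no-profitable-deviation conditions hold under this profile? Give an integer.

6

Moderate-case (own payoff 402 − 19×6 = 288): to p=0 gives 264 → no gain ✓; to p=25 gives 589 − 19×25 = 114 → no gain ✓.
Strong-case (own payoff 589 − 9×25 = 364): to p=0 gives 264 → no gain ✓; to p=6 gives 402 − 9×6 = 348 → no gain ✓.
Weak-case (own payoff 264): to p=6 gives 402 − 58×6 = 54 → no gain ✓; to p=25 gives 589 − 58×25 = -861 → no gain ✓.
6 of the 6 constraints hold; this profile is a separating equilibrium.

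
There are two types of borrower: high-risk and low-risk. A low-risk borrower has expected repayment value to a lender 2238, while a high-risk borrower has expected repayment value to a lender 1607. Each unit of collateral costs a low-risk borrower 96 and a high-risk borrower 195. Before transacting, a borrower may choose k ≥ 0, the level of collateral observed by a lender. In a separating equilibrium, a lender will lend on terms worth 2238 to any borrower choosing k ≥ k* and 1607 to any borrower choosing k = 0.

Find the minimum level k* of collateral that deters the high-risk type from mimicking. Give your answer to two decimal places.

A high-risk borrower choosing k = 0 receives 1607.
Imitating at k* instead would pay 2238 at cost 195·k*, netting 2238 − 195·k*.
Indifference: 1607 = 2238 − 195·k*, so k* = (2238 − 1607) / 195 ≈ 3.24.
At k* the high-risk type's incentive constraint just binds; the low-risk type strictly prefers k* since its per-unit cost is lower.

3.24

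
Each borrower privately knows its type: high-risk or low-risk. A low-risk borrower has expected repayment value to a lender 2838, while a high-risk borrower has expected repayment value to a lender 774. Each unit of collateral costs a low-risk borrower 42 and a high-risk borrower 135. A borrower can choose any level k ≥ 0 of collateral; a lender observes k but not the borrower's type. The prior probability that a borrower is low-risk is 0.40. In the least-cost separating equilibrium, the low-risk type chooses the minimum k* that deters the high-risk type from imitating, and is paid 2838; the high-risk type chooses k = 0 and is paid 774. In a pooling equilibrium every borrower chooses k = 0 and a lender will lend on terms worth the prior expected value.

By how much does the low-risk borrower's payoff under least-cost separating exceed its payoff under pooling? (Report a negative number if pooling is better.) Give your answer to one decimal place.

Least-cost separating signal: k* solves 774 = 2838 − 135·k*, so k* = (2838 − 774)/135 ≈ 15.2889.
Low-risk type's separating payoff: 2838 − 42 × k* = 2838 − 42 × (2838 − 774)/135 = 2838 − 86688/135 ≈ 2195.867.
Pooling payoff: 0.40 × 2838 + 0.60 × 774 = 1599.6.
Difference: 2195.867 − 1599.6 = 596.267, i.e. 596.3 to one decimal place.
The low-risk type prefers to separate.

596.3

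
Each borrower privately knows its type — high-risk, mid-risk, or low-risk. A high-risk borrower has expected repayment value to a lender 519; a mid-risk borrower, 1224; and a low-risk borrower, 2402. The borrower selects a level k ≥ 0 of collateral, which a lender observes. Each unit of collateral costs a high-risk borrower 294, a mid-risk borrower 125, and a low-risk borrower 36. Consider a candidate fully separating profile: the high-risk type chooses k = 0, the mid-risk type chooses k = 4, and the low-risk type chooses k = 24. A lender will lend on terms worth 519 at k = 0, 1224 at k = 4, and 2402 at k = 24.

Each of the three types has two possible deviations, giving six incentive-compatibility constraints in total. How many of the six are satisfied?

6

Mid-risk (own payoff 1224 − 125×4 = 724): to k=0 gives 519 → no gain ✓; to k=24 gives 2402 − 125×24 = -598 → no gain ✓.
Low-risk (own payoff 2402 − 36×24 = 1538): to k=0 gives 519 → no gain ✓; to k=4 gives 1224 − 36×4 = 1080 → no gain ✓.
High-risk (own payoff 519): to k=4 gives 1224 − 294×4 = 48 → no gain ✓; to k=24 gives 2402 − 294×24 = -4654 → no gain ✓.
6 of the 6 constraints hold; this profile is a separating equilibrium.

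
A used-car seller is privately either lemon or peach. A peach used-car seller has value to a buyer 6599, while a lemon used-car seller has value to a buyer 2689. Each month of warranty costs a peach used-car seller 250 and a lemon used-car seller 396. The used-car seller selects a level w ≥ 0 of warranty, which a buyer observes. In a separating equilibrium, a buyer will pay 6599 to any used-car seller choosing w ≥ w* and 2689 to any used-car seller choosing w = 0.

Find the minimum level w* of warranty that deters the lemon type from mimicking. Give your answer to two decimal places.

9.87

A lemon used-car seller choosing w = 0 receives 2689.
Imitating at w* instead would pay 6599 at cost 396·w*, netting 6599 − 396·w*.
Indifference: 2689 = 6599 − 396·w*, so w* = (6599 − 2689) / 396 ≈ 9.87.
This is the lemon type's binding incentive-compatibility constraint; any w ≥ 9.87 sustains separation on that side.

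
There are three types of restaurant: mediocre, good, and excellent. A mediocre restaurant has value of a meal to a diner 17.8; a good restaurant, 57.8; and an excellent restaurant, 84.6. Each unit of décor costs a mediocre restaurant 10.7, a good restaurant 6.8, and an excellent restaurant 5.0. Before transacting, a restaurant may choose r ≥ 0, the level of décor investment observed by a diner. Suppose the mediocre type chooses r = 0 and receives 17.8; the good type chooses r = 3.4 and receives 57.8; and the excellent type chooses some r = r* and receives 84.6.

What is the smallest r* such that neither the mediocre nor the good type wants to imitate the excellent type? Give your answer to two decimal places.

7.34

Good type (on-path payoff 57.8 − 6.8×3.4 = 34.68) won't mimic when 34.68 ≥ 84.6 − 6.8·r*, i.e. r* ≥ 7.34.
Mediocre type (on-path payoff 17.8) won't mimic when 17.8 ≥ 84.6 − 10.7·r*, i.e. r* ≥ 6.24.
Both must hold, so r* = max(6.24, 7.34) = 7.34. The good type's constraint binds.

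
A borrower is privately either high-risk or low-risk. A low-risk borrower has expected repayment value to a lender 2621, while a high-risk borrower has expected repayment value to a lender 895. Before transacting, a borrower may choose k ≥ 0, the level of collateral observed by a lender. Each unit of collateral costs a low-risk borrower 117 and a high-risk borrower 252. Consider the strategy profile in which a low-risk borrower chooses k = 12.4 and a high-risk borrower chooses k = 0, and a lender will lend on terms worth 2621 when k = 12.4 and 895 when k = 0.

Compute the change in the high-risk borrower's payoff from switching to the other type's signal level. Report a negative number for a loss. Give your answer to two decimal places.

-1398.80

Playing k = 0 the high-risk borrower receives 895.
Deviating to k = 12.4 brings payment 2621 at cost 252 × 12.4 = 3124.8, netting -503.8.
Gain from deviating: -503.8 − 895 = -1398.80.
The gain is negative, so the high-risk type's incentive-compatibility constraint is satisfied.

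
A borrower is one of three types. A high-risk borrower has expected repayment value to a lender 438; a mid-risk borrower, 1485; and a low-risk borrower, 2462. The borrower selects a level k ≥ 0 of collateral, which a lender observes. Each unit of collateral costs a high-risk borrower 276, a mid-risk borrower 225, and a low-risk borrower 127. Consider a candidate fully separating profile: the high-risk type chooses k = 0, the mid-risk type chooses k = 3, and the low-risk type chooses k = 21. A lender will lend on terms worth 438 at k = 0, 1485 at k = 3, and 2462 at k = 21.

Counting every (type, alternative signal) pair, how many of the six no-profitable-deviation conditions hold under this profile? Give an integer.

3

Mid-risk (own payoff 1485 − 225×3 = 810): to k=0 gives 438 → no gain ✓; to k=21 gives 2462 − 225×21 = -2263 → no gain ✓.
High-risk (own payoff 438): to k=3 gives 1485 − 276×3 = 657 → profitable ✗; to k=21 gives 2462 − 276×21 = -3334 → no gain ✓.
Low-risk (own payoff 2462 − 127×21 = -205): to k=0 gives 438 → profitable ✗; to k=3 gives 1485 − 127×3 = 1104 → profitable ✗.
3 of the 6 constraints hold; not an equilibrium.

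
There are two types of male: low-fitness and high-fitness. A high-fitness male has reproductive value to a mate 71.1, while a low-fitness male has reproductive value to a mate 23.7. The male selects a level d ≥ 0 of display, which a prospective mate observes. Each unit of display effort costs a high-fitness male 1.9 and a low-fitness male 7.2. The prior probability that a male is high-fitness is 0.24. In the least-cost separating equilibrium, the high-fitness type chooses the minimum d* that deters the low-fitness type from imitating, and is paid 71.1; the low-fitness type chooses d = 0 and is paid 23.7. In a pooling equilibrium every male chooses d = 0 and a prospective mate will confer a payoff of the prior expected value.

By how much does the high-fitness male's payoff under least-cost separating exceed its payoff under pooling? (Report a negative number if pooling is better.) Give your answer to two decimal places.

23.52

Least-cost separating signal: d* solves 23.7 = 71.1 − 7.2·d*, so d* = (71.1 − 23.7)/7.2 ≈ 6.5833.
High-fitness type's separating payoff: 71.1 − 1.9 × d* = 71.1 − 1.9 × (71.1 − 23.7)/7.2 = 71.1 − 90.06/7.2 ≈ 58.5917.
Pooling payoff: 0.24 × 71.1 + 0.76 × 23.7 = 35.076.
Difference: 58.5917 − 35.076 = 23.5157, i.e. 23.52 to two decimal places.
The high-fitness type prefers to separate.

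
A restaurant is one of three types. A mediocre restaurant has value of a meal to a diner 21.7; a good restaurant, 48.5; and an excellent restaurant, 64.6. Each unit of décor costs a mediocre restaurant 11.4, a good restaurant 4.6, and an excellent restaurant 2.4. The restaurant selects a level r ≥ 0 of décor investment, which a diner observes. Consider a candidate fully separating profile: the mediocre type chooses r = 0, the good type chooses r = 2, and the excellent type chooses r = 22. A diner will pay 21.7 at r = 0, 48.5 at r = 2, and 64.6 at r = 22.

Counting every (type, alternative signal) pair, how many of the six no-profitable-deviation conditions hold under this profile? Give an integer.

Mediocre (own payoff 21.7): to r=2 gives 48.5 − 11.4×2 = 25.7 → profitable ✗; to r=22 gives 64.6 − 11.4×22 = -186.2 → no gain ✓.
Excellent (own payoff 64.6 − 2.4×22 = 11.8): to r=0 gives 21.7 → profitable ✗; to r=2 gives 48.5 − 2.4×2 = 43.7 → profitable ✗.
Good (own payoff 48.5 − 4.6×2 = 39.3): to r=0 gives 21.7 → no gain ✓; to r=22 gives 64.6 − 4.6×22 = -36.6 → no gain ✓.
3 of the 6 constraints hold; not an equilibrium.

3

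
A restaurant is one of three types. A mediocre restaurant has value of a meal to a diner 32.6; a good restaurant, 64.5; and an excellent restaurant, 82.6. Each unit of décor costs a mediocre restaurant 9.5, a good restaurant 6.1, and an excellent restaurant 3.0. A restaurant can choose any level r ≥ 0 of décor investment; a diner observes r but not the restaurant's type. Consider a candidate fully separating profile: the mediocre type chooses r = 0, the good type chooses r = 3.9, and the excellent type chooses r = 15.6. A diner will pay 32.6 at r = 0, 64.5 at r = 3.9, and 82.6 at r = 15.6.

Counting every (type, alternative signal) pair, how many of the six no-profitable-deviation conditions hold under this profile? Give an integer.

5

Good (own payoff 64.5 − 6.1×3.9 = 40.71): to r=0 gives 32.6 → no gain ✓; to r=15.6 gives 82.6 − 6.1×15.6 = -12.56 → no gain ✓.
Excellent (own payoff 82.6 − 3.0×15.6 = 35.8): to r=0 gives 32.6 → no gain ✓; to r=3.9 gives 64.5 − 3.0×3.9 = 52.8 → profitable ✗.
Mediocre (own payoff 32.6): to r=3.9 gives 64.5 − 9.5×3.9 = 27.45 → no gain ✓; to r=15.6 gives 82.6 − 9.5×15.6 = -65.6 → no gain ✓.
5 of the 6 constraints hold; not an equilibrium.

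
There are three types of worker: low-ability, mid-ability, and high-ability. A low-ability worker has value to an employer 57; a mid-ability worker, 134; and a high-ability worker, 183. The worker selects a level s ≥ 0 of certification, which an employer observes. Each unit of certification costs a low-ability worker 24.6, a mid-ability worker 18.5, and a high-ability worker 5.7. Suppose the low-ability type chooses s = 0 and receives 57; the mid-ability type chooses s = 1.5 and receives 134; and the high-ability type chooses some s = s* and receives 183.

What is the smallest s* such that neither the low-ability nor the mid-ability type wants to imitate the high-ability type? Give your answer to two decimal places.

5.12

Mid-ability type (on-path payoff 134 − 18.5×1.5 = 106.25) won't mimic when 106.25 ≥ 183 − 18.5·s*, i.e. s* ≥ 4.15.
Low-ability type (on-path payoff 57) won't mimic when 57 ≥ 183 − 24.6·s*, i.e. s* ≥ 5.12.
Both must hold, so s* = max(5.12, 4.15) = 5.12. The low-ability type's constraint binds.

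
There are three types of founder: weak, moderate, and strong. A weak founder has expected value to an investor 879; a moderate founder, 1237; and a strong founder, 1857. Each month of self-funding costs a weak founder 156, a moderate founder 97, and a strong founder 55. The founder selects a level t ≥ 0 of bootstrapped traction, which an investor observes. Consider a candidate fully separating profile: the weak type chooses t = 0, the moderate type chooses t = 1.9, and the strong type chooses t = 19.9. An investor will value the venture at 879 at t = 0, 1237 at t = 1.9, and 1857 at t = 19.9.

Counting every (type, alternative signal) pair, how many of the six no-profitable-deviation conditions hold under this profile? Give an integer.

Strong (own payoff 1857 − 55×19.9 = 762.5): to t=0 gives 879 → profitable ✗; to t=1.9 gives 1237 − 55×1.9 = 1132.5 → profitable ✗.
Moderate (own payoff 1237 − 97×1.9 = 1052.7): to t=0 gives 879 → no gain ✓; to t=19.9 gives 1857 − 97×19.9 = -73.3 → no gain ✓.
Weak (own payoff 879): to t=1.9 gives 1237 − 156×1.9 = 940.6 → profitable ✗; to t=19.9 gives 1857 − 156×19.9 = -1247.4 → no gain ✓.
3 of the 6 constraints hold; not an equilibrium.

3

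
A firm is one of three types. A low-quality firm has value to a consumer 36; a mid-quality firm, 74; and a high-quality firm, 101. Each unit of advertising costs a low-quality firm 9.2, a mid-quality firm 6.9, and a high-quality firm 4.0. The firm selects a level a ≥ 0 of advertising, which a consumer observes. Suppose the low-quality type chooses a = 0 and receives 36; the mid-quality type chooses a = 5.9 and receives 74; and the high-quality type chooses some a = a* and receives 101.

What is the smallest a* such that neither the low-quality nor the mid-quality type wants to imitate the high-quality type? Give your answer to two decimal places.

9.81

Low-quality type (on-path payoff 36) won't mimic when 36 ≥ 101 − 9.2·a*, i.e. a* ≥ 7.07.
Mid-quality type (on-path payoff 74 − 6.9×5.9 = 33.29) won't mimic when 33.29 ≥ 101 − 6.9·a*, i.e. a* ≥ 9.81.
Both must hold, so a* = max(7.07, 9.81) = 9.81. The mid-quality type's constraint binds.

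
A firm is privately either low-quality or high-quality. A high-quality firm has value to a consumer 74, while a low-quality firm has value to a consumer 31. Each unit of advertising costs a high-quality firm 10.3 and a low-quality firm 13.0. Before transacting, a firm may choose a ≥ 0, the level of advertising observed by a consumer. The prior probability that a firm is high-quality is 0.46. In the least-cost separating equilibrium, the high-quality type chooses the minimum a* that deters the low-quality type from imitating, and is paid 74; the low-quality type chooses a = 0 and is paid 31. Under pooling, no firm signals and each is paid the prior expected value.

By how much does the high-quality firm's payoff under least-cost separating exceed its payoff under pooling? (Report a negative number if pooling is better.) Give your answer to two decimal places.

Least-cost separating signal: a* solves 31 = 74 − 13.0·a*, so a* = (74 − 31)/13.0 ≈ 3.3077.
High-quality type's separating payoff: 74 − 10.3 × a* = 74 − 10.3 × (74 − 31)/13.0 = 74 − 442.9/13.0 ≈ 39.9308.
Pooling payoff: 0.46 × 74 + 0.54 × 31 = 50.78.
Difference: 39.9308 − 50.78 = -10.8492, i.e. -10.85 to two decimal places.
The high-quality type would prefer the pooling outcome.

-10.85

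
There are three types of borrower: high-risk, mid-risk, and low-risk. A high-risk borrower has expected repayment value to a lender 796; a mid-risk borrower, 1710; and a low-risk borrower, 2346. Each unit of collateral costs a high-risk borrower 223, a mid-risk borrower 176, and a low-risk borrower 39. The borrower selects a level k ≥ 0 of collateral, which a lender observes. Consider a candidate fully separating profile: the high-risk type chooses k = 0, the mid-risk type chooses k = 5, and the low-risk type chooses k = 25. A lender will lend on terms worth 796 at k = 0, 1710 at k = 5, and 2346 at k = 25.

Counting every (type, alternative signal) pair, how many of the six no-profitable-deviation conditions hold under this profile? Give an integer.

5

Low-risk (own payoff 2346 − 39×25 = 1371): to k=0 gives 796 → no gain ✓; to k=5 gives 1710 − 39×5 = 1515 → profitable ✗.
High-risk (own payoff 796): to k=5 gives 1710 − 223×5 = 595 → no gain ✓; to k=25 gives 2346 − 223×25 = -3229 → no gain ✓.
Mid-risk (own payoff 1710 − 176×5 = 830): to k=0 gives 796 → no gain ✓; to k=25 gives 2346 − 176×25 = -2054 → no gain ✓.
5 of the 6 constraints hold; not an equilibrium.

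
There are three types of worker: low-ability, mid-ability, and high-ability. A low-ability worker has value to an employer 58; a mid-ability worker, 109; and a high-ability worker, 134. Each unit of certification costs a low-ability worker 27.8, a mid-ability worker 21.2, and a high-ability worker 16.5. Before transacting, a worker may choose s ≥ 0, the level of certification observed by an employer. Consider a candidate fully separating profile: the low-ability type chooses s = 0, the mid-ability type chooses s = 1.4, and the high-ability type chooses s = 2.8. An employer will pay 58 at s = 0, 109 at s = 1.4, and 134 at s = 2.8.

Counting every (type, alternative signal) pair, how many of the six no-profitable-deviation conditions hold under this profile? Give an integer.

5

Low-ability (own payoff 58): to s=1.4 gives 109 − 27.8×1.4 = 70.08 → profitable ✗; to s=2.8 gives 134 − 27.8×2.8 = 56.16 → no gain ✓.
High-ability (own payoff 134 − 16.5×2.8 = 87.8): to s=0 gives 58 → no gain ✓; to s=1.4 gives 109 − 16.5×1.4 = 85.9 → no gain ✓.
Mid-ability (own payoff 109 − 21.2×1.4 = 79.32): to s=0 gives 58 → no gain ✓; to s=2.8 gives 134 − 21.2×2.8 = 74.64 → no gain ✓.
5 of the 6 constraints hold; not an equilibrium.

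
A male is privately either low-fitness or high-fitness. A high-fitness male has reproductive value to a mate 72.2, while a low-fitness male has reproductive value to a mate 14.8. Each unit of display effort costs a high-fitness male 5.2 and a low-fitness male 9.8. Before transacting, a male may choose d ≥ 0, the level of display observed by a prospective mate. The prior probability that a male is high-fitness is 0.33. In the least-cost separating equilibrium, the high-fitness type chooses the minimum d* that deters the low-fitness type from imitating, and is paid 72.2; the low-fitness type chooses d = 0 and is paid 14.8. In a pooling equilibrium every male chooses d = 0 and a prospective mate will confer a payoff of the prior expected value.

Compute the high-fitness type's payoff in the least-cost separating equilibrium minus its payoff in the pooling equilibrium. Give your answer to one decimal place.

Least-cost separating signal: d* solves 14.8 = 72.2 − 9.8·d*, so d* = (72.2 − 14.8)/9.8 ≈ 5.8571.
High-fitness type's separating payoff: 72.2 − 5.2 × d* = 72.2 − 5.2 × (72.2 − 14.8)/9.8 = 72.2 − 298.48/9.8 ≈ 41.743.
Pooling payoff: 0.33 × 72.2 + 0.67 × 14.8 = 33.742.
Difference: 41.743 − 33.742 = 8.001, i.e. 8.0 to one decimal place.
The high-fitness type prefers to separate.

8.0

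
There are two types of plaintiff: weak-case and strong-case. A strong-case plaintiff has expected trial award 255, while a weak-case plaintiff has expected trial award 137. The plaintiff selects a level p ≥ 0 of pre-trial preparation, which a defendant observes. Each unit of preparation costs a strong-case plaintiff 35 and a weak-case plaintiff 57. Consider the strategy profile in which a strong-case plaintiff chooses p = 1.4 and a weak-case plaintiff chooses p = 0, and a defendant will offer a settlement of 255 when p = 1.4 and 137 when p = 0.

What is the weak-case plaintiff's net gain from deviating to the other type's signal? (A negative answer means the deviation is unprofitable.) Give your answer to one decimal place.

Playing p = 0 the weak-case plaintiff receives 137.
Deviating to p = 1.4 brings payment 255 at cost 57 × 1.4 = 79.8, netting 175.2.
Gain from deviating: 175.2 − 137 = 38.2.
The gain is positive, so the weak-case type's incentive-compatibility constraint is violated — this profile is not a separating equilibrium.

38.2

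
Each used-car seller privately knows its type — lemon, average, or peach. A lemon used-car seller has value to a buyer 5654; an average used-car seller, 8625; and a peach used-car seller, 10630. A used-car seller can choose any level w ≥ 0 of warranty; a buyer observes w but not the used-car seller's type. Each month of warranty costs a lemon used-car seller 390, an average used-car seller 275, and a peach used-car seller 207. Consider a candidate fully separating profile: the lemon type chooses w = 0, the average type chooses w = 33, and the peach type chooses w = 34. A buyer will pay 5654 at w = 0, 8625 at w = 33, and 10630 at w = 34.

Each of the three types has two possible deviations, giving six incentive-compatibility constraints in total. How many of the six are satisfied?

Lemon (own payoff 5654): to w=33 gives 8625 − 390×33 = -4245 → no gain ✓; to w=34 gives 10630 − 390×34 = -2630 → no gain ✓.
Average (own payoff 8625 − 275×33 = -450): to w=0 gives 5654 → profitable ✗; to w=34 gives 10630 − 275×34 = 1280 → profitable ✗.
Peach (own payoff 10630 − 207×34 = 3592): to w=0 gives 5654 → profitable ✗; to w=33 gives 8625 − 207×33 = 1794 → no gain ✓.
3 of the 6 constraints hold; not an equilibrium.

3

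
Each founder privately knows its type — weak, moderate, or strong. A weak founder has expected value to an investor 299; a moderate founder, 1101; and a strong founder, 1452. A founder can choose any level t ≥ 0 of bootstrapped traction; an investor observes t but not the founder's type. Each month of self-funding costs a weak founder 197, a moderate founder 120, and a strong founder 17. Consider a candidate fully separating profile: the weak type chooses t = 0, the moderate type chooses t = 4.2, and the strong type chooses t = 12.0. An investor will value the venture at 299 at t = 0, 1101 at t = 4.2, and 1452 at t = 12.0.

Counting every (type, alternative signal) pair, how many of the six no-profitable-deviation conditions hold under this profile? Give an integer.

6

Strong (own payoff 1452 − 17×12.0 = 1248): to t=0 gives 299 → no gain ✓; to t=4.2 gives 1101 − 17×4.2 = 1029.6 → no gain ✓.
Moderate (own payoff 1101 − 120×4.2 = 597): to t=0 gives 299 → no gain ✓; to t=12.0 gives 1452 − 120×12.0 = 12 → no gain ✓.
Weak (own payoff 299): to t=4.2 gives 1101 − 197×4.2 = 273.6 → no gain ✓; to t=12.0 gives 1452 − 197×12.0 = -912 → no gain ✓.
6 of the 6 constraints hold; this profile is a separating equilibrium.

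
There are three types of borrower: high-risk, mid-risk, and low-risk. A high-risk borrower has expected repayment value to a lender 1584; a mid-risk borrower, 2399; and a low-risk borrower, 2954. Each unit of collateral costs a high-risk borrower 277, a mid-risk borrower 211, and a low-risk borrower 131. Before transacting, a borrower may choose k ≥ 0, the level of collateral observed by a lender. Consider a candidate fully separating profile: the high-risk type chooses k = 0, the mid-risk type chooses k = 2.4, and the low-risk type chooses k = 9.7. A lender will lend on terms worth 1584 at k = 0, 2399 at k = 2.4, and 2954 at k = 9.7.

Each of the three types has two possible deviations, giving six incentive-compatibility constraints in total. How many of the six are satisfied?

Mid-risk (own payoff 2399 − 211×2.4 = 1892.6): to k=0 gives 1584 → no gain ✓; to k=9.7 gives 2954 − 211×9.7 = 907.3 → no gain ✓.
Low-risk (own payoff 2954 − 131×9.7 = 1683.3): to k=0 gives 1584 → no gain ✓; to k=2.4 gives 2399 − 131×2.4 = 2084.6 → profitable ✗.
High-risk (own payoff 1584): to k=2.4 gives 2399 − 277×2.4 = 1734.2 → profitable ✗; to k=9.7 gives 2954 − 277×9.7 = 267.1 → no gain ✓.
4 of the 6 constraints hold; not an equilibrium.

4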